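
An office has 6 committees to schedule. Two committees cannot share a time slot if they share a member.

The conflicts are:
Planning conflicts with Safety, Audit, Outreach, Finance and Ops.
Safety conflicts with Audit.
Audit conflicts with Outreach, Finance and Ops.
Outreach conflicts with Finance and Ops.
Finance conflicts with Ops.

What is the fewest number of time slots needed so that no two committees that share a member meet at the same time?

5

Planning, Audit, Outreach, Finance, Ops all conflict with each other, so at least 5 time slots are needed.
5 time slots suffice: time slot 1 → {Planning}; time slot 2 → {Audit}; time slot 3 → {Safety, Ops}; time slot 4 → {Outreach}; time slot 5 → {Finance}. Every pair that conflicts lands in different time slots.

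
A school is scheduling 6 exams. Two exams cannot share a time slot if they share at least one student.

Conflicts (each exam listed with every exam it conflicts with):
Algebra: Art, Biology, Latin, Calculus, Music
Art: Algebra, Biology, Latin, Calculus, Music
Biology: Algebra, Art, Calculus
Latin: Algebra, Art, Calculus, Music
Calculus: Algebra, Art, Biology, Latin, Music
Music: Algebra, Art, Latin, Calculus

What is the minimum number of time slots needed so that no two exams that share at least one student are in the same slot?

Algebra, Art, Latin, Calculus, Music all conflict with each other, so at least 5 time slots are needed.
Using 5 time slots: Algebra=2, Art=1, Biology=4, Latin=5, Calculus=3, Music=4. Every pair that conflicts lands in different time slots.

5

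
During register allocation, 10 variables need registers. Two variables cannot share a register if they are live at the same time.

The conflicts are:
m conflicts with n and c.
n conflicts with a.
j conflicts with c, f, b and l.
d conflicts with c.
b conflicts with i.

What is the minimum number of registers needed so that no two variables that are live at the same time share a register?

2

m and c conflict, so at least 2 registers are needed.
2 registers suffice: m=1, n=2, j=1, d=1, c=2, a=1, f=2, b=2, l=2, i=1. Every pair that conflicts lands in different registers.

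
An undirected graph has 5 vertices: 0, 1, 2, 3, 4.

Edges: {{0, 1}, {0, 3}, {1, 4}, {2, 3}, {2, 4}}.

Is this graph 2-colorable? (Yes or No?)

No

The cycle 2-4-1-0-3-2 has odd length 5, so it cannot be 2-colored; at least 3 colors are needed.
So 2 colors are not enough.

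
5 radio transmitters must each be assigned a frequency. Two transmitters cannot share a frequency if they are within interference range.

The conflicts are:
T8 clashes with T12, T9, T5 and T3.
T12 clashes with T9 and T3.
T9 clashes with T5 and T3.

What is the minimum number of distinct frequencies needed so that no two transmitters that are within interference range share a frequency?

4

T8, T12, T9, T3 are mutually in conflict, so at least 4 frequencies are needed.
4 frequencies suffice: T8=1, T12=4, T9=2, T5=3, T3=3. Each listed conflict is separated.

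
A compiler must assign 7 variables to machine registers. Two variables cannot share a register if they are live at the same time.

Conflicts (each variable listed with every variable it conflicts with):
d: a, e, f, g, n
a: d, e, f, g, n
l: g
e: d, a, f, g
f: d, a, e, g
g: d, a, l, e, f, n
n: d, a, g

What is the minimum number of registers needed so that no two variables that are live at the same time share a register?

d, a, e, f, g are mutually in conflict, so at least 5 registers are needed.
5 registers suffice: d=2, a=3, l=2, e=5, f=4, g=1, n=4. No two conflicting variables share a register.

5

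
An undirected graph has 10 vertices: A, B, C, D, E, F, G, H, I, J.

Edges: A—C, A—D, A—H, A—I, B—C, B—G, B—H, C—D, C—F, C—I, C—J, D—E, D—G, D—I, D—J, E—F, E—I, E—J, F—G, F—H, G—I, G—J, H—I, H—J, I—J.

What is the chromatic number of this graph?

4

D, G, I, J form a clique, so at least 4 colors are needed.
4 colors suffice: color 1 → {B, F, I}; color 2 → {A, J}; color 3 → {C, E, G, H}; color 4 → {D}. No two adjacent vertices share a color.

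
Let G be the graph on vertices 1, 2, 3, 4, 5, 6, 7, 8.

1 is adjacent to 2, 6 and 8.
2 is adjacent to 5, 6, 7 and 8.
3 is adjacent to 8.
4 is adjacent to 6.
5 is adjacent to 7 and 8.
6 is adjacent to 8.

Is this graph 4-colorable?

The chromatic number is 4. 1, 2, 6, 8 are mutually adjacent (a clique of size 4), so at least 4 colors are needed.
4 colors suffice: 1=d, 2=a, 3=a, 4=a, 5=c, 6=c, 7=b, 8=b.
That is already a proper 4-coloring.

Yes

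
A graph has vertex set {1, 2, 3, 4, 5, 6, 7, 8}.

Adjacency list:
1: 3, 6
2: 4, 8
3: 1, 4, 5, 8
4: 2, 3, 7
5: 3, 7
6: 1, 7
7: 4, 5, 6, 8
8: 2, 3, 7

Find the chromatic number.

The cycle 1-6-7-4-3-1 has odd length 5, so it cannot be 2-colored; at least 3 colors are needed.
3 colors suffice: color a → {2, 3, 7}; color b → {4, 5, 6, 8}; color c → {1}. Each edge has distinct colors on its endpoints.

3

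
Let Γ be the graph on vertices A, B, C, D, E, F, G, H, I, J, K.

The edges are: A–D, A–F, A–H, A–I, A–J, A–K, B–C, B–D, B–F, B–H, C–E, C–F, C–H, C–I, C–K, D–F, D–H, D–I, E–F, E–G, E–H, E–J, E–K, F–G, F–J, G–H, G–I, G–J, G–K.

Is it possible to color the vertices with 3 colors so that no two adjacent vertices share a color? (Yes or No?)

E, F, G, J are pairwise adjacent (a clique of size 4), so at least 4 colors are needed.
So 3 colors are not enough.

No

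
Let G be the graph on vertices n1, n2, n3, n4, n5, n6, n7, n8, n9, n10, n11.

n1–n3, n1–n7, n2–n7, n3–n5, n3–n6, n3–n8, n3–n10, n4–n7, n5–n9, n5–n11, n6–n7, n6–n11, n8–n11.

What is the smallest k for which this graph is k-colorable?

n4 and n7 are adjacent, so at least 2 colors are needed.
2 colors suffice: color R → {n3, n7, n9, n11}; color B → {n1, n2, n4, n5, n6, n8, n10}. No two adjacent vertices share a color.

2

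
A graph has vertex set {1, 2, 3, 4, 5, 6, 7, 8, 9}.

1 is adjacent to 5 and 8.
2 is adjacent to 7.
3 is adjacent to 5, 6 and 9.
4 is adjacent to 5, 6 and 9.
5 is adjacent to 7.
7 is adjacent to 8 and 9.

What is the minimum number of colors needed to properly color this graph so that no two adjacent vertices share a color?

3 and 9 are adjacent, so at least 2 colors are needed.
2 colors suffice: color red → {2, 5, 6, 8, 9}; color blue → {1, 3, 4, 7}. Each edge has distinct colors on its endpoints.

2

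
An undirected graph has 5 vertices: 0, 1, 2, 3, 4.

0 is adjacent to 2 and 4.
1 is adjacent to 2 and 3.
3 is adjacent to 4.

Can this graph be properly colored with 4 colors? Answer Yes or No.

The chromatic number is 3. The cycle 3-1-2-0-4-3 has odd length 5, so it cannot be 2-colored; at least 3 colors are needed.
A valid assignment using 3 colors: 0=b, 1=b, 2=a, 3=c, 4=a.
Since 4 ≥ 3, a proper 4-coloring certainly exists.

Yes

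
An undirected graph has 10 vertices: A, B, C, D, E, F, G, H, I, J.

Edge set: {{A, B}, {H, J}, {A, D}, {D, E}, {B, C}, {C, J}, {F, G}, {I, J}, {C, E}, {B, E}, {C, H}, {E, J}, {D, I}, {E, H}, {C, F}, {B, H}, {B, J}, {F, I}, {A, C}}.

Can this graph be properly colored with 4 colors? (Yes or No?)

B, C, E, H, J are pairwise adjacent (a clique of size 5), so at least 5 colors are needed.
So 4 colors are not enough.

No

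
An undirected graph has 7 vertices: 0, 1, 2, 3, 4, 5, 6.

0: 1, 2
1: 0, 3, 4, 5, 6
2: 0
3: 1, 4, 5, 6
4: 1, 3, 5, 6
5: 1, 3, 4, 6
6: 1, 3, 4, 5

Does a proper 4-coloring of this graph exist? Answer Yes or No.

1, 3, 4, 5, 6 form a clique, so at least 5 colors are needed.
So 4 colors are not enough.

No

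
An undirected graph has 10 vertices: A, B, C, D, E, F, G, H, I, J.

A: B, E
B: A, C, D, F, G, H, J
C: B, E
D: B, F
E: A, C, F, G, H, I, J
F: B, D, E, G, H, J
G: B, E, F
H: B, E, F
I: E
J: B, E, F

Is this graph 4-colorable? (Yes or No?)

The chromatic number is 3. B, D, F form a triangle, so at least 3 colors are needed.
A valid assignment using 3 colors: A=2, B=1, C=2, D=3, E=1, F=2, G=3, H=3, I=2, J=3.
Since 4 ≥ 3, a proper 4-coloring certainly exists.

Yes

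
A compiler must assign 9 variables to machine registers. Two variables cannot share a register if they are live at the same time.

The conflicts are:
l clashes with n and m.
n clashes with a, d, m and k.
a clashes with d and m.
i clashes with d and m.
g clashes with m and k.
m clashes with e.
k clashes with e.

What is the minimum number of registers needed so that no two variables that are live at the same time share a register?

3

l, n, m pairwise conflict, so at least 3 registers are needed.
3 registers suffice: register 1 → {d, m, k}; register 2 → {n, i, g, e}; register 3 → {l, a}. No two conflicting variables share a register.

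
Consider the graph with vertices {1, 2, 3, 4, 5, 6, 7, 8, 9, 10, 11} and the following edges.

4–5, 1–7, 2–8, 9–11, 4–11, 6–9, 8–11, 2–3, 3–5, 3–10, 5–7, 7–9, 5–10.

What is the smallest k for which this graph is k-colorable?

3

3, 5, 10 form a triangle, so at least 3 colors are needed.
3 colors suffice: color a → {1, 2, 5, 9}; color b → {3, 6, 7, 11}; color c → {4, 8, 10}. Every edge joins two different colors.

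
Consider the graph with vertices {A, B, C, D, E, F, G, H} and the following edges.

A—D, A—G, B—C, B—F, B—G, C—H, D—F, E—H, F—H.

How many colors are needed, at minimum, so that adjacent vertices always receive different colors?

The cycle A-D-F-B-G-A has odd length 5, so it cannot be 2-colored; at least 3 colors are needed.
A valid assignment using 3 colors: A=green, B=blue, C=red, D=blue, E=red, F=red, G=red, H=blue. No two adjacent vertices share a color.

3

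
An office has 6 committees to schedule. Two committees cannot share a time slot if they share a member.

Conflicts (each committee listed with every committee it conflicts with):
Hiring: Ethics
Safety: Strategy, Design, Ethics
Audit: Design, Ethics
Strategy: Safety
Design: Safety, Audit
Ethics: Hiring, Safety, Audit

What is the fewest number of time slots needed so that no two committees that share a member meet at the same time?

Safety and Ethics conflict, so at least 2 time slots are needed.
2 time slots suffice: time slot 1 → {Hiring, Safety, Audit}; time slot 2 → {Strategy, Design, Ethics}. No two conflicting committees share a time slot.

2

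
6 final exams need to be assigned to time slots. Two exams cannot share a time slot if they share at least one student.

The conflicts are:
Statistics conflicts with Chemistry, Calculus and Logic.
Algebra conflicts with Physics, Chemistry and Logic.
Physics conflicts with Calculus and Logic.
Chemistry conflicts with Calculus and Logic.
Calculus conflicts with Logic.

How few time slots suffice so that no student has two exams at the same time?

4

Statistics, Chemistry, Calculus, Logic are mutually in conflict, so at least 4 time slots are needed.
4 time slots suffice: time slot 1 → {Logic}; time slot 2 → {Algebra, Calculus}; time slot 3 → {Physics, Chemistry}; time slot 4 → {Statistics}. No two conflicting exams share a time slot.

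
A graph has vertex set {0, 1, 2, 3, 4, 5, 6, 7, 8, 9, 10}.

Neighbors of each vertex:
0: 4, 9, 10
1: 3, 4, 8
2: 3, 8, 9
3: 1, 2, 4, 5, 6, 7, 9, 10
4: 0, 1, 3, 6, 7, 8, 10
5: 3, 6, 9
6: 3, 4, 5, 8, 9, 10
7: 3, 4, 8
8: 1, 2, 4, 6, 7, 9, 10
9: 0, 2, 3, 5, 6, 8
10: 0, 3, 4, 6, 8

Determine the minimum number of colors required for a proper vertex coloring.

4

4, 6, 8, 10 are pairwise adjacent (a clique of size 4), so at least 4 colors are needed.
4 colors suffice: color red → {0, 3, 8}; color blue → {4, 9}; color green → {1, 2, 6, 7}; color yellow → {5, 10}. No two adjacent vertices share a color.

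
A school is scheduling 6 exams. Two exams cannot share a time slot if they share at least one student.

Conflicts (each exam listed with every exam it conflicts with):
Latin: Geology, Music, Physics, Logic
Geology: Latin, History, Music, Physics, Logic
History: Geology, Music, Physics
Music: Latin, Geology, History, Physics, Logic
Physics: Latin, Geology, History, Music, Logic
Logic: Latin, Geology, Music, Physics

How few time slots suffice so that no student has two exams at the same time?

5

Latin, Geology, Music, Physics, Logic all conflict with each other, so at least 5 time slots are needed.
A valid assignment using 5 time slots: Latin=5, Geology=2, History=4, Music=3, Physics=1, Logic=4. Each listed conflict is separated.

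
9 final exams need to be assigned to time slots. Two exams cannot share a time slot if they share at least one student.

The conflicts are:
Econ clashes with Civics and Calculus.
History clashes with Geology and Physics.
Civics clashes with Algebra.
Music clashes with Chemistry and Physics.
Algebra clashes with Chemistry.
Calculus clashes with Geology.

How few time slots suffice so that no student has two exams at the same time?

The cycle Algebra-Civics-Econ-Calculus-Geology-History-Physics-Music-Chemistry-Algebra has odd length 9, so it cannot be 2-colored; at least 3 time slots are needed.
3 time slots suffice: time slot 1 → {Econ, Algebra, Geology, Physics}; time slot 2 → {History, Civics, Music, Calculus}; time slot 3 → {Chemistry}. No two conflicting exams share a time slot.

3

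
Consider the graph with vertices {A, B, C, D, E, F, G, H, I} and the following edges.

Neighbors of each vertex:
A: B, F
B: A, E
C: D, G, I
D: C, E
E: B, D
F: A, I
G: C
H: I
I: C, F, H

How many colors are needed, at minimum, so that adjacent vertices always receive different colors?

3

The cycle B-E-D-C-I-F-A-B has odd length 7, so it cannot be 2-colored; at least 3 colors are needed.
3 colors suffice: color red → {B, C, F, H}; color blue → {A, E, G, I}; color green → {D}. Every edge joins two different colors.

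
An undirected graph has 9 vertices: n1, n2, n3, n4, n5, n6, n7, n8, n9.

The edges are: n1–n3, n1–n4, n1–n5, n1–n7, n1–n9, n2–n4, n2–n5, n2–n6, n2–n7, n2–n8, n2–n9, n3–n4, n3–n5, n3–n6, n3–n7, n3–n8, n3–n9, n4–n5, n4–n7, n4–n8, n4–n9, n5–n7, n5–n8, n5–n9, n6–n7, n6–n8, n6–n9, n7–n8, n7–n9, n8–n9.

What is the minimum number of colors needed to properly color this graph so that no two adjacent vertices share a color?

n1, n3, n4, n5, n7, n9 are pairwise adjacent (a clique of size 6), so at least 6 colors are needed.
6 colors suffice: color 1 → {n7}; color 2 → {n9}; color 3 → {n5, n6}; color 4 → {n4}; color 5 → {n1, n8}; color 6 → {n2, n3}. Every edge joins two different colors.

6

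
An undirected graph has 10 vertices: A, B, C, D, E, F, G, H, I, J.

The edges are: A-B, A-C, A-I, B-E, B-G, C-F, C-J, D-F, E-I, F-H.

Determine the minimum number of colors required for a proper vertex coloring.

B and E are adjacent, so at least 2 colors are needed.
A valid assignment using 2 colors: A=1, B=2, C=2, D=2, E=1, F=1, G=1, H=2, I=2, J=1. No two adjacent vertices share a color.

2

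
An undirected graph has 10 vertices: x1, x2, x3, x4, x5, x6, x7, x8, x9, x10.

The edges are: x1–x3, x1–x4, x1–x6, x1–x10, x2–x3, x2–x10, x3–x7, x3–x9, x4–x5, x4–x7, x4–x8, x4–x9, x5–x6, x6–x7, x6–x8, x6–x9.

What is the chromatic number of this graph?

2

x1 and x6 are adjacent, so at least 2 colors are needed.
2 colors suffice: x1=2, x2=2, x3=1, x4=1, x5=2, x6=1, x7=2, x8=2, x9=2, x10=1. No two adjacent vertices share a color.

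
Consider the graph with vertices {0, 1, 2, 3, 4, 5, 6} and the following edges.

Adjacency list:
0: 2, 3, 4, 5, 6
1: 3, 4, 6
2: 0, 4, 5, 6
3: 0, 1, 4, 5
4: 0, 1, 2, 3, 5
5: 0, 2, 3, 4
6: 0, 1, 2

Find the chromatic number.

0, 2, 4, 5 are pairwise adjacent (a clique of size 4), so at least 4 colors are needed.
4 colors suffice: 0=b, 1=b, 2=c, 3=c, 4=a, 5=d, 6=a. Each edge has distinct colors on its endpoints.

4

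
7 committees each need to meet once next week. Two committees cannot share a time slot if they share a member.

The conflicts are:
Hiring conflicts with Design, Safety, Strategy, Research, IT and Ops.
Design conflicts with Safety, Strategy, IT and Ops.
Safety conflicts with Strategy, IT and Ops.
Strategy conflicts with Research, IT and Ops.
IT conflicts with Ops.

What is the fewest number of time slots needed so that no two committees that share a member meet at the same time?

6

Hiring, Design, Safety, Strategy, IT, Ops pairwise conflict, so at least 6 time slots are needed.
6 time slots suffice: time slot 1 → {Strategy}; time slot 2 → {Hiring}; time slot 3 → {Research, IT}; time slot 4 → {Design}; time slot 5 → {Safety}; time slot 6 → {Ops}. No two conflicting committees share a time slot.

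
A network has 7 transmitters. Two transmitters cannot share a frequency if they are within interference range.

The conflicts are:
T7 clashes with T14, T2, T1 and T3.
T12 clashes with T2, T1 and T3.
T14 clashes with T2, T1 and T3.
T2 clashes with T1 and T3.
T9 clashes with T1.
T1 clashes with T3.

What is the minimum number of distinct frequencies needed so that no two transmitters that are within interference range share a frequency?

T7, T14, T2, T1, T3 all conflict with each other, so at least 5 frequencies are needed.
Using 5 frequencies: T7=5, T12=4, T14=4, T2=2, T9=2, T1=1, T3=3. Each listed conflict is separated.

5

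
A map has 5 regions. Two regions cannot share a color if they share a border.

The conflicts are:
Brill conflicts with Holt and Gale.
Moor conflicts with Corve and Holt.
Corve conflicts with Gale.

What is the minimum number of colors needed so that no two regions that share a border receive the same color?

The cycle Gale-Corve-Moor-Holt-Brill-Gale has odd length 5, so it cannot be 2-colored; at least 3 colors are needed.
3 colors suffice: Brill=2, Moor=1, Corve=2, Holt=3, Gale=1. Each listed conflict is separated.

3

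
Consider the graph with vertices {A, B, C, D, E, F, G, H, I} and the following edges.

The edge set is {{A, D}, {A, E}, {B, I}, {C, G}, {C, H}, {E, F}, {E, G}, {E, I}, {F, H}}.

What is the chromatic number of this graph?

3

The cycle H-F-E-G-C-H has odd length 5, so it cannot be 2-colored; at least 3 colors are needed.
3 colors suffice: color 1 → {B, D, E, H}; color 2 → {A, F, G, I}; color 3 → {C}. Each edge has distinct colors on its endpoints.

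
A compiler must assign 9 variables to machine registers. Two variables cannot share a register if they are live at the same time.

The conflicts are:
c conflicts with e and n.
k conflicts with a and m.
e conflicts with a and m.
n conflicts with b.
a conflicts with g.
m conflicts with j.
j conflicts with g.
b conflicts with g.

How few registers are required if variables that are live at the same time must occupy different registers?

The cycle e-m-j-g-a-e has odd length 5, so it cannot be 2-colored; at least 3 registers are needed.
3 registers suffice: register 1 → {k, e, n, g}; register 2 → {c, a, m, b}; register 3 → {j}. Every pair that conflicts lands in different registers.

3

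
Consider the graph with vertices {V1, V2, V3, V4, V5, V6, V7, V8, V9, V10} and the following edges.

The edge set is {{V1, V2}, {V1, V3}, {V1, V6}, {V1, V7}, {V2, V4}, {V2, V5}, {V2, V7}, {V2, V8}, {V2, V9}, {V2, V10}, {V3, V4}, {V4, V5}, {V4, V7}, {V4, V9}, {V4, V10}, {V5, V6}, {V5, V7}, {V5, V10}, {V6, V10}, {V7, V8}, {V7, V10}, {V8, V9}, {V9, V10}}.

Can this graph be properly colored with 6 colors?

Yes

The chromatic number is 5. V2, V4, V5, V7, V10 are pairwise adjacent (a clique of size 5), so at least 5 colors are needed.
5 colors suffice: color 1 → {V2, V3, V6}; color 2 → {V1, V4, V8}; color 3 → {V10}; color 4 → {V7, V9}; color 5 → {V5}.
Since 6 ≥ 5, a proper 6-coloring certainly exists.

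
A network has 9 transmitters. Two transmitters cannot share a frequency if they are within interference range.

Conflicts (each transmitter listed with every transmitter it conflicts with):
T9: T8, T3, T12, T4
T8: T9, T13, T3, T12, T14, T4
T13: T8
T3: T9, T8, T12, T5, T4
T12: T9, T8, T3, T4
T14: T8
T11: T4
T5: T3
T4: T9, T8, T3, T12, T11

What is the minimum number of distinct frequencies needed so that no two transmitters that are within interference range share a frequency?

5

T9, T8, T3, T12, T4 all conflict with each other, so at least 5 frequencies are needed.
5 frequencies suffice: frequency 1 → {T8, T11, T5}; frequency 2 → {T13, T3, T14}; frequency 3 → {T4}; frequency 4 → {T12}; frequency 5 → {T9}. Every pair that conflicts lands in different frequencies.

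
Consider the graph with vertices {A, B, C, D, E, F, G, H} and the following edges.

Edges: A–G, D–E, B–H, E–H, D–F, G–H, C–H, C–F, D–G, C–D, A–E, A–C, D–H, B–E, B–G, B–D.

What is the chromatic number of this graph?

B, D, G, H are mutually adjacent (a clique of size 4), so at least 4 colors are needed.
One proper 4-coloring: A=1, B=3, C=3, D=1, E=4, F=2, G=4, H=2. Each edge has distinct colors on its endpoints.

4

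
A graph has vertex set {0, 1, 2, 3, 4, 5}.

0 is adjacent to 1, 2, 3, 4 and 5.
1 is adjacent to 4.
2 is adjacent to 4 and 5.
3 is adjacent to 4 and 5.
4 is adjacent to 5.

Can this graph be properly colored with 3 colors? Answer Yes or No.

No

0, 2, 4, 5 are mutually adjacent (a clique of size 4), so at least 4 colors are needed.
So 3 colors are not enough.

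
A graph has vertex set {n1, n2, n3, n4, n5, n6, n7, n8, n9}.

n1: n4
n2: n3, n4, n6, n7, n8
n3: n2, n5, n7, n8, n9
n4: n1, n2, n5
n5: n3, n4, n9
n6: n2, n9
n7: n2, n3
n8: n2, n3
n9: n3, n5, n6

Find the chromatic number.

n2, n3, n8 form a triangle, so at least 3 colors are needed.
A valid assignment using 3 colors: n1=1, n2=1, n3=2, n4=2, n5=3, n6=2, n7=3, n8=3, n9=1. Every edge joins two different colors.

3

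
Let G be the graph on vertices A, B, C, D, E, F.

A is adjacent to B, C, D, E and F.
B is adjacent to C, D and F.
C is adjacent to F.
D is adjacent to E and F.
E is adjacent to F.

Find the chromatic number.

4

A, B, D, F are mutually adjacent (a clique of size 4), so at least 4 colors are needed.
4 colors suffice: color 1 → {A}; color 2 → {F}; color 3 → {C, D}; color 4 → {B, E}. Every edge joins two different colors.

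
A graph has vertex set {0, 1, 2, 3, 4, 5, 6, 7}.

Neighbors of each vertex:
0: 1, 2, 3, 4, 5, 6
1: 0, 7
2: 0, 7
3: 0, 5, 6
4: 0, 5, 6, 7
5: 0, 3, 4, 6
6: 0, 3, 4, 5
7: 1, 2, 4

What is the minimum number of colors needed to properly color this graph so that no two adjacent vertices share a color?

0, 4, 5, 6 form a clique, so at least 4 colors are needed.
4 colors suffice: color red → {0, 7}; color blue → {1, 2, 3, 4}; color green → {5}; color yellow → {6}. No two adjacent vertices share a color.

4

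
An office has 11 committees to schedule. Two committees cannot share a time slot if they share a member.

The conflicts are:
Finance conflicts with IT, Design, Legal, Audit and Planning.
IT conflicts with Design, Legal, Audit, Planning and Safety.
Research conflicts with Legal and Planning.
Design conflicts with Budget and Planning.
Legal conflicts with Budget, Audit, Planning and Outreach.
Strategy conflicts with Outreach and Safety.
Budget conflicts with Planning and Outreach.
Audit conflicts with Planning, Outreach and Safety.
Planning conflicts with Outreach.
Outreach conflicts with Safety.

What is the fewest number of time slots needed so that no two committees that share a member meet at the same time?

Finance, IT, Legal, Audit, Planning are mutually in conflict, so at least 5 time slots are needed.
5 time slots suffice: Finance=5, IT=3, Research=3, Design=2, Legal=2, Strategy=2, Budget=4, Audit=4, Planning=1, Outreach=3, Safety=1. No two conflicting committees share a time slot.

5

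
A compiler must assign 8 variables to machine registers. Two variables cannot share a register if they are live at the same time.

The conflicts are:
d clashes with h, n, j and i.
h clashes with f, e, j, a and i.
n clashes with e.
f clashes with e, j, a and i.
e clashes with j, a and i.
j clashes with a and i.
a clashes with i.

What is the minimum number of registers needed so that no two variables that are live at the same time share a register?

6

h, f, e, j, a, i all conflict with each other, so at least 6 registers are needed.
Using 6 registers: d=2, h=3, n=1, f=5, e=2, j=1, a=6, i=4. Each listed conflict is separated.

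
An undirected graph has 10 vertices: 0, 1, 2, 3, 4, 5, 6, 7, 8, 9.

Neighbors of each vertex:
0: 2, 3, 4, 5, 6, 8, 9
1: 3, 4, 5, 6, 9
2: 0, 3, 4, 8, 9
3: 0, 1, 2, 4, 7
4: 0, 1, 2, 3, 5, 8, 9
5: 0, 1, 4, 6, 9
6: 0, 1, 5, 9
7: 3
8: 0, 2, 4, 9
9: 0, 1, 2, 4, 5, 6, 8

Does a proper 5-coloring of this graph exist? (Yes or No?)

The chromatic number is 5. 0, 2, 4, 8, 9 form a clique, so at least 5 colors are needed.
A valid assignment using 5 colors: 0=green, 1=green, 2=yellow, 3=blue, 4=red, 5=yellow, 6=red, 7=red, 8=purple, 9=blue.
That is already a proper 5-coloring.

Yes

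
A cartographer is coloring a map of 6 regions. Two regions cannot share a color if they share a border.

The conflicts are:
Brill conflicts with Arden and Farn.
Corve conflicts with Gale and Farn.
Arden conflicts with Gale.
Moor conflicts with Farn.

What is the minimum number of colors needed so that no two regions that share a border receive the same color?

The cycle Gale-Corve-Farn-Brill-Arden-Gale has odd length 5, so it cannot be 2-colored; at least 3 colors are needed.
3 colors suffice: color 1 → {Gale, Farn}; color 2 → {Corve, Arden, Moor}; color 3 → {Brill}. Each listed conflict is separated.

3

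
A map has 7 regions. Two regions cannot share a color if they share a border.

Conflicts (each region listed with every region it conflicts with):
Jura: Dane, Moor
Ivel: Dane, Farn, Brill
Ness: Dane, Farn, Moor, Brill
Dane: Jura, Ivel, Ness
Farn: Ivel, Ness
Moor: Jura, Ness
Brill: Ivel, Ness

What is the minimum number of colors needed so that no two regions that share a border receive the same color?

2

Ivel and Dane conflict, so at least 2 colors are needed.
2 colors suffice: color 1 → {Jura, Ivel, Ness}; color 2 → {Dane, Farn, Moor, Brill}. Each listed conflict is separated.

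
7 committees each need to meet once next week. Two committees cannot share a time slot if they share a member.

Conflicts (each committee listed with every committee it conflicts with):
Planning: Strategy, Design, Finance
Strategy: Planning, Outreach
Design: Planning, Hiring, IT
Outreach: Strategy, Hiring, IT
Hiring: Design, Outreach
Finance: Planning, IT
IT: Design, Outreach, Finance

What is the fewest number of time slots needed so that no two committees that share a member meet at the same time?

The cycle Design-IT-Outreach-Strategy-Planning-Design has odd length 5, so it cannot be 2-colored; at least 3 time slots are needed.
3 time slots suffice: time slot 1 → {Planning, Outreach}; time slot 2 → {Strategy, Hiring, IT}; time slot 3 → {Design, Finance}. Each listed conflict is separated.

3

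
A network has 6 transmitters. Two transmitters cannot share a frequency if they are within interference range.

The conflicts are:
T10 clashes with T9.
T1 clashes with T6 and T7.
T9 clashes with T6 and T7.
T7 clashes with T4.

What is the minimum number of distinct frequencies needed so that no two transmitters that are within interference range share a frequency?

2

T9 and T6 conflict, so at least 2 frequencies are needed.
Using 2 frequencies: T10=2, T1=1, T9=1, T6=2, T7=2, T4=1. No two conflicting transmitters share a frequency.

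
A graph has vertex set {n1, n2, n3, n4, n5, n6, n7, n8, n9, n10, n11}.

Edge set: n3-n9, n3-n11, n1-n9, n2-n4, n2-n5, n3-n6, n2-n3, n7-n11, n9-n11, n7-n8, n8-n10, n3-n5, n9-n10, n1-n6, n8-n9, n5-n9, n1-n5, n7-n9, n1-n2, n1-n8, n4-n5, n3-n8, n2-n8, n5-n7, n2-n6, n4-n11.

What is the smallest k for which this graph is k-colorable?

3

n1, n2, n6 are mutually adjacent, so at least 3 colors are needed.
A valid assignment using 3 colors: n1=3, n2=1, n3=3, n4=3, n5=2, n6=2, n7=3, n8=2, n9=1, n10=3, n11=2. Each edge has distinct colors on its endpoints.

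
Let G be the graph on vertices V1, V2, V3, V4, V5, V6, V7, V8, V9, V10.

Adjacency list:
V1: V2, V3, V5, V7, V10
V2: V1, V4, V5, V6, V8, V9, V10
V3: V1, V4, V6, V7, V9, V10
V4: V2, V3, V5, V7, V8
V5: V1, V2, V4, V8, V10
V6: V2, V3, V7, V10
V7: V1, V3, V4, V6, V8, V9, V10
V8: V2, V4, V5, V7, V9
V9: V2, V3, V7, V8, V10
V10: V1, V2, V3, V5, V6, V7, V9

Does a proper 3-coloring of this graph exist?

V1, V2, V5, V10 form a clique, so at least 4 colors are needed.
So 3 colors are not enough.

No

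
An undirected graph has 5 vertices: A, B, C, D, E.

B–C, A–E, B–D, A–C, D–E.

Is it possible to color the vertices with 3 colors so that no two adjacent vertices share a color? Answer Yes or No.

The chromatic number is 3. The cycle B-D-E-A-C-B has odd length 5, so it cannot be 2-colored; at least 3 colors are needed.
One proper 3-coloring: A=3, B=1, C=2, D=2, E=1.
That is already a proper 3-coloring.

Yes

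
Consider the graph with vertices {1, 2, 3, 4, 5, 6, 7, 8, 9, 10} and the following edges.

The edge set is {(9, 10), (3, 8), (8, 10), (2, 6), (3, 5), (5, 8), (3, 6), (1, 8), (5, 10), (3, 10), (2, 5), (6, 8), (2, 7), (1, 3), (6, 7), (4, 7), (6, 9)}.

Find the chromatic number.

4

3, 5, 8, 10 are mutually adjacent (a clique of size 4), so at least 4 colors are needed.
One proper 4-coloring: 1=blue, 2=green, 3=green, 4=blue, 5=yellow, 6=blue, 7=red, 8=red, 9=red, 10=blue. No two adjacent vertices share a color.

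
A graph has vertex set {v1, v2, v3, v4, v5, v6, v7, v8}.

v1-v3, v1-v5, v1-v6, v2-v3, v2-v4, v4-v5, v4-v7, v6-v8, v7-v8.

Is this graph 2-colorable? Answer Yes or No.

No

The cycle v5-v4-v2-v3-v1-v5 has odd length 5, so it cannot be 2-colored; at least 3 colors are needed.
So 2 colors are not enough.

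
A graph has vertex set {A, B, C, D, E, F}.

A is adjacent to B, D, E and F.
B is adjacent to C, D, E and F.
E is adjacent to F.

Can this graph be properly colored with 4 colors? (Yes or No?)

Yes

The chromatic number is 4. A, B, E, F are pairwise adjacent (a clique of size 4), so at least 4 colors are needed.
4 colors suffice: color 1 → {B}; color 2 → {A, C}; color 3 → {D, F}; color 4 → {E}.
That is already a proper 4-coloring.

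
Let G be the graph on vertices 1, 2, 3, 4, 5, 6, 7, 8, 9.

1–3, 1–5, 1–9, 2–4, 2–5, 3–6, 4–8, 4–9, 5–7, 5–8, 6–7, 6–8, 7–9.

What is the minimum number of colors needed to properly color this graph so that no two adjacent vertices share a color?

The cycle 3-6-7-9-1-3 has odd length 5, so it cannot be 2-colored; at least 3 colors are needed.
A valid assignment using 3 colors: 1=blue, 2=blue, 3=green, 4=red, 5=red, 6=red, 7=blue, 8=blue, 9=green. Each edge has distinct colors on its endpoints.

3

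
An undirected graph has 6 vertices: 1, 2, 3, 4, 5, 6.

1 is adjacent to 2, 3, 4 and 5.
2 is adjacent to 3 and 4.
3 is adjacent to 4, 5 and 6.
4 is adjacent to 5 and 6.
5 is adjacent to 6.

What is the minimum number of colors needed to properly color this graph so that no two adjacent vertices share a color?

1, 3, 4, 5 are mutually adjacent (a clique of size 4), so at least 4 colors are needed.
4 colors suffice: color a → {4}; color b → {3}; color c → {1, 6}; color d → {2, 5}. Every edge joins two different colors.

4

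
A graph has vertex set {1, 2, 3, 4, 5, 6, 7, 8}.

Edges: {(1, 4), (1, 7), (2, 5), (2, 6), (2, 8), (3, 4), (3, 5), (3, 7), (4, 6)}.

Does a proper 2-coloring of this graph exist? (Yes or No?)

The cycle 6-2-5-3-4-6 has odd length 5, so it cannot be 2-colored; at least 3 colors are needed.
So 2 colors are not enough.

No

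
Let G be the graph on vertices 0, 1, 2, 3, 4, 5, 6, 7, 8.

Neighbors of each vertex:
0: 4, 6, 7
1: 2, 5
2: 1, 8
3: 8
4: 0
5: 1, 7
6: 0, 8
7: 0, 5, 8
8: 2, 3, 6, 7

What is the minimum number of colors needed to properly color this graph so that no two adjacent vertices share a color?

3

The cycle 8-2-1-5-7-8 has odd length 5, so it cannot be 2-colored; at least 3 colors are needed.
3 colors suffice: color red → {0, 1, 8}; color blue → {2, 3, 4, 6, 7}; color green → {5}. Each edge has distinct colors on its endpoints.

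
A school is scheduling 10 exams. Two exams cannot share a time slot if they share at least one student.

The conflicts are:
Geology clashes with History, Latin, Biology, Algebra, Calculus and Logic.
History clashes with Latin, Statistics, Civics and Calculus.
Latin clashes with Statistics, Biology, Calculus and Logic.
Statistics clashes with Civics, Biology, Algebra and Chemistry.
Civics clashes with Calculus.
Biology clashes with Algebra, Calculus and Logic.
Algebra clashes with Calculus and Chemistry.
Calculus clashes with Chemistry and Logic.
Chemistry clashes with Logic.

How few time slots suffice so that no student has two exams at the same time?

Geology, Latin, Biology, Calculus, Logic all conflict with each other, so at least 5 time slots are needed.
5 time slots suffice: time slot 1 → {Statistics, Calculus}; time slot 2 → {Geology, Civics, Chemistry}; time slot 3 → {Latin, Algebra}; time slot 4 → {History, Biology}; time slot 5 → {Logic}. No two conflicting exams share a time slot.

5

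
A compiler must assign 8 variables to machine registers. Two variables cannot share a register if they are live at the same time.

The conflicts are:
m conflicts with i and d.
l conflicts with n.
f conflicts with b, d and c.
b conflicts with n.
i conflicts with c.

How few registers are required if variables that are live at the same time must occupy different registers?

The cycle m-d-f-c-i-m has odd length 5, so it cannot be 2-colored; at least 3 registers are needed.
3 registers suffice: m=1, l=2, f=1, b=2, i=2, d=2, n=1, c=3. Each listed conflict is separated.

3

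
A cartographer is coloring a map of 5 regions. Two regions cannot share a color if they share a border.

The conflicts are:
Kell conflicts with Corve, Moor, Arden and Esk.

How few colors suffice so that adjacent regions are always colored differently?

2

Kell and Moor conflict, so at least 2 colors are needed.
A valid assignment using 2 colors: Kell=1, Corve=2, Moor=2, Arden=2, Esk=2. Every pair that conflicts lands in different colors.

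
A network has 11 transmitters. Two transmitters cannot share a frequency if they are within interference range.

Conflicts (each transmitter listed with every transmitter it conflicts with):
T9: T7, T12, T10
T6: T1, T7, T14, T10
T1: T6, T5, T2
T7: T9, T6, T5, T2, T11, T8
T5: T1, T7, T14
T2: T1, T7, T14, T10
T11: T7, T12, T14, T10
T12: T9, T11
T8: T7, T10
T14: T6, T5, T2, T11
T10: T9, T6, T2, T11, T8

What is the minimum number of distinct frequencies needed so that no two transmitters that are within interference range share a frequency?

2

T9 and T12 conflict, so at least 2 frequencies are needed.
2 frequencies suffice: frequency 1 → {T1, T7, T12, T14, T10}; frequency 2 → {T9, T6, T5, T2, T11, T8}. No two conflicting transmitters share a frequency.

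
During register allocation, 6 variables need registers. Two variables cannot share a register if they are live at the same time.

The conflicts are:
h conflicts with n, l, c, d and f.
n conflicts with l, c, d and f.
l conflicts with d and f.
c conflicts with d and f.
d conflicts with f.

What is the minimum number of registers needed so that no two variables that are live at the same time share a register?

5

h, n, c, d, f are mutually in conflict, so at least 5 registers are needed.
5 registers suffice: register 1 → {d}; register 2 → {f}; register 3 → {n}; register 4 → {h}; register 5 → {l, c}. Every pair that conflicts lands in different registers.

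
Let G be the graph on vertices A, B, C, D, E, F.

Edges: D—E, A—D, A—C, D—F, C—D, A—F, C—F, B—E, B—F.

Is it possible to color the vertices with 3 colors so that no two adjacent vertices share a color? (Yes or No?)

A, C, D, F are mutually adjacent (a clique of size 4), so at least 4 colors are needed.
So 3 colors are not enough.

No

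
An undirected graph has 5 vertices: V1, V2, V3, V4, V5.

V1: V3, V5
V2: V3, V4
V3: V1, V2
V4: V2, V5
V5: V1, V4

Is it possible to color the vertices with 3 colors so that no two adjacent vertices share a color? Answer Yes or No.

The chromatic number is 3. The cycle V5-V1-V3-V2-V4-V5 has odd length 5, so it cannot be 2-colored; at least 3 colors are needed.
3 colors suffice: V1=blue, V2=blue, V3=red, V4=red, V5=green.
That is already a proper 3-coloring.

Yes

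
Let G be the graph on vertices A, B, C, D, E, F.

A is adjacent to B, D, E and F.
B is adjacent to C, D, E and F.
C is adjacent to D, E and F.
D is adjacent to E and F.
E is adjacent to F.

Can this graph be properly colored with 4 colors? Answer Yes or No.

No

A, B, D, E, F form a clique, so at least 5 colors are needed.
So 4 colors are not enough.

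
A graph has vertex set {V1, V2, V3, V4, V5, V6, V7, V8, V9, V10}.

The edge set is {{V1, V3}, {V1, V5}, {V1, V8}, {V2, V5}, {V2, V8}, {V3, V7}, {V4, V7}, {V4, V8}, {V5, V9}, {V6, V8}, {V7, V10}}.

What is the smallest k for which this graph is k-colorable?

3

The cycle V4-V7-V3-V1-V8-V4 has odd length 5, so it cannot be 2-colored; at least 3 colors are needed.
A valid assignment using 3 colors: V1=2, V2=2, V3=3, V4=2, V5=1, V6=2, V7=1, V8=1, V9=2, V10=2. Every edge joins two different colors.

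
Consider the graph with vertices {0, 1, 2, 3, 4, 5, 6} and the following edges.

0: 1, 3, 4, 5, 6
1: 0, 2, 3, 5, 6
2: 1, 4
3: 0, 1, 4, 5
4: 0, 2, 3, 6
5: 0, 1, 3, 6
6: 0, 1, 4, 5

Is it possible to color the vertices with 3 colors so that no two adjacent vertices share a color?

No

0, 1, 5, 6 are pairwise adjacent (a clique of size 4), so at least 4 colors are needed.
So 3 colors are not enough.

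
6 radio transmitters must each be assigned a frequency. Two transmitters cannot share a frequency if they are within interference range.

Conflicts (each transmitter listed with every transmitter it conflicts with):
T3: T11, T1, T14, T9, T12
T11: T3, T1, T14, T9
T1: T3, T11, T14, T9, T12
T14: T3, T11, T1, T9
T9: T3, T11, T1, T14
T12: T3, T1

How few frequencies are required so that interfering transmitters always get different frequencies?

5

T3, T11, T1, T14, T9 pairwise conflict, so at least 5 frequencies are needed.
A valid assignment using 5 frequencies: T3=2, T11=5, T1=1, T14=3, T9=4, T12=3. Every pair that conflicts lands in different frequencies.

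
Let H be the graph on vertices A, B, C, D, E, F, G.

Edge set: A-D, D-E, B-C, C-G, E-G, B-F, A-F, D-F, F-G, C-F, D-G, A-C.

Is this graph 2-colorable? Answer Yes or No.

No

D, E, G are pairwise adjacent, so at least 3 colors are needed.
So 2 colors are not enough.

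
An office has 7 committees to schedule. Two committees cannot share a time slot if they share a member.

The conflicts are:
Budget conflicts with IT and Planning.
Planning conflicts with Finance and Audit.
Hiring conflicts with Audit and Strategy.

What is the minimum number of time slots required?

2

Budget and IT conflict, so at least 2 time slots are needed.
2 time slots suffice: time slot 1 → {IT, Planning, Hiring}; time slot 2 → {Budget, Finance, Audit, Strategy}. No two conflicting committees share a time slot.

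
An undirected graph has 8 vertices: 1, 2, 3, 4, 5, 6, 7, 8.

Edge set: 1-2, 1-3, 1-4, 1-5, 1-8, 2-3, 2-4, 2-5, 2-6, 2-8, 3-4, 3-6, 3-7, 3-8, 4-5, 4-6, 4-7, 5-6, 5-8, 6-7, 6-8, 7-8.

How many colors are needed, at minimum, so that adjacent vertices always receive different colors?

1, 2, 4, 5 form a clique, so at least 4 colors are needed.
4 colors suffice: color a → {4, 8}; color b → {2, 7}; color c → {3, 5}; color d → {1, 6}. No two adjacent vertices share a color.

4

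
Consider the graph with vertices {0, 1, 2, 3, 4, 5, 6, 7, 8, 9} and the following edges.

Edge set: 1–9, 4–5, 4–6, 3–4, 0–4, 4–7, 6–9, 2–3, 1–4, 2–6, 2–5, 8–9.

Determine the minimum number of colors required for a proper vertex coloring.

8 and 9 are adjacent, so at least 2 colors are needed.
A valid assignment using 2 colors: 0=b, 1=b, 2=a, 3=b, 4=a, 5=b, 6=b, 7=b, 8=b, 9=a. Each edge has distinct colors on its endpoints.

2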